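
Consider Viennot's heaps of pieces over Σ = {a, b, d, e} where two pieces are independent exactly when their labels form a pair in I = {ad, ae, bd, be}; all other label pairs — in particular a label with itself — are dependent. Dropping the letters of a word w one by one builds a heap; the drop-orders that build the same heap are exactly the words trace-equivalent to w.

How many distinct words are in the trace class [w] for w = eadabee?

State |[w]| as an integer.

drop 0:e onto floor
drop 1:a onto floor
drop 2:d onto {0:e}
drop 3:a onto {1:a}
drop 4:b onto {3:a}
drop 5:e onto {2:d}
drop 6:e onto {5:e}
ground layer = {0:e, 1:a}
drop-orders for the pieces not yet dropped (sum over which currently-grounded one goes next):
  1 to go: {4} 1  {6} 1
  2 to go: {3,4} 1  {4,6} 2  {5,6} 1
  3 to go: {1,3,4} 1  {2,5,6} 1  {3,4,6} 3  {4,5,6} 3
  4 to go: {0,2,5,6} 1  {1,3,4,6} 4  {2,4,5,6} 4  {3,4,5,6} 6
  5 to go: {0,2,4,5,6} 5  {1,3,4,5,6} 10  {2,3,4,5,6} 10
  if 0:e drops first: 20 orders
  if 1:a drops first: 15 orders
heap linearizations: 35

35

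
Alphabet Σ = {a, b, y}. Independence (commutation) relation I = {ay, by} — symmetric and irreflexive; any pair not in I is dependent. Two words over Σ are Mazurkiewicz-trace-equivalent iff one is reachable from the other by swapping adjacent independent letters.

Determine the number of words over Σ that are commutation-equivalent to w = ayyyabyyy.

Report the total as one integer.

drop 0:a onto floor
drop 1:y onto floor
drop 2:y onto {1:y}
drop 3:y onto {2:y}
drop 4:a onto {0:a}
drop 5:b onto {4:a}
drop 6:y onto {3:y}
drop 7:y onto {6:y}
drop 8:y onto {7:y}
ground layer = {0:a, 1:y}
drop-orders for the pieces not yet dropped (sum over which currently-grounded one goes next):
  1 to go: {5} 1  {8} 1
  2 to go: {4,5} 1  {5,8} 2  {7,8} 1
  3 to go: {0,4,5} 1  {4,5,8} 3  {5,7,8} 3  {6,7,8} 1
  4 to go: {0,4,5,8} 4  {3,6,7,8} 1  {4,5,7,8} 6  {5,6,7,8} 4
  5 to go: {0,4,5,7,8} 10  {2,3,6,7,8} 1  {3,5,6,7,8} 5  {4,5,6,7,8} 10
  6 to go: {0,4,5,6,7,8} 20  {1,2,3,6,7,8} 1  {2,3,5,6,7,8} 6  {3,4,5,6,7,8} 15
  7 to go: {0,3,4,5,6,7,8} 35  {1,2,3,5,6,7,8} 7  {2,3,4,5,6,7,8} 21
  if 0:a drops first: 28 orders
  if 1:y drops first: 56 orders
heap linearizations: 84

84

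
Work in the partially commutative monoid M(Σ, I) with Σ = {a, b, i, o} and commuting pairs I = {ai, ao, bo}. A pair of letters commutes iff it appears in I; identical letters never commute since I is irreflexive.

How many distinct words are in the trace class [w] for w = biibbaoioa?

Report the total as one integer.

#0=b has no predecessor
#1=i depends on [0:b]
#2=i depends on [1:i]
#3=b depends on [2:i]
#4=b depends on [3:b]
#5=a depends on [4:b]
#6=o depends on [2:i]
#7=i depends on [4:b, 6:o]
#8=o depends on [7:i]
#9=a depends on [5:a]
sources: [0:b]
N(rest) = Σ N(rest − s) over sources s of rest; N(one piece) = 1:
  size 1 → [8]=1  [9]=1
  size 2 → [5,9]=1  [7,8]=1  [8,9]=2
  size 3 → [5,8,9]=3  [6,7,8]=1  [7,8,9]=3
  size 4 → [5,7,8,9]=6  [6,7,8,9]=4
  size 5 → [4,5,7,8,9]=6  [5,6,7,8,9]=10
  size 6 → [3,4,5,7,8,9]=6  [4,5,6,7,8,9]=16
  size 7 → [3,4,5,6,7,8,9]=22
  size 8 → [2,3,4,5,6,7,8,9]=22
  first=0(b) contributes 22

22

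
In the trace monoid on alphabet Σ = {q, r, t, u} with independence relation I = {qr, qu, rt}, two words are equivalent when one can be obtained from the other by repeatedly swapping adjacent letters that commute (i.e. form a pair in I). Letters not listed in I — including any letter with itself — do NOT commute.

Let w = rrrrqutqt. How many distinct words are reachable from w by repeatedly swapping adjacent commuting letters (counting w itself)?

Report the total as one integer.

6

0(r) covers ∅
1(r) covers 0:r
2(r) covers 1:r
3(r) covers 2:r
4(q) covers ∅
5(u) covers 3:r
6(t) covers 4:q, 5:u
7(q) covers 6:t
8(t) covers 7:q
floor of heap: 0:r, 4:q
completions by unplaced set U, small U first (add the entries for U minus each lowest piece of U):
  |U|=1: {8}:1
  |U|=2: {7,8}:1
  |U|=3: {6,7,8}:1
  |U|=4: {4,6,7,8}:1  {5,6,7,8}:1
  |U|=5: {3,5,6,7,8}:1  {4,5,6,7,8}:2
  |U|=6: {2,3,5,6,7,8}:1  {3,4,5,6,7,8}:3
  |U|=7: {1,2,3,5,6,7,8}:1  {2,3,4,5,6,7,8}:4
  start at 0(r): 5
  start at 4(q): 1
sum over floor = 6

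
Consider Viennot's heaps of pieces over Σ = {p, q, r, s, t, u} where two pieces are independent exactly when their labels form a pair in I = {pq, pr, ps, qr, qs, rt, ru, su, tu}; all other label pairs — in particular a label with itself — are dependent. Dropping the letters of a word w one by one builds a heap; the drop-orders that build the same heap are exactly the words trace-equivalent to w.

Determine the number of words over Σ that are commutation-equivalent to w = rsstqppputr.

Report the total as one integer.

piece 0:r — minimal
piece 1:s rests on {0:r}
piece 2:s rests on {1:s}
piece 3:t rests on {2:s}
piece 4:q rests on {3:t}
piece 5:p rests on {3:t}
piece 6:p rests on {5:p}
piece 7:p rests on {6:p}
piece 8:u rests on {4:q, 7:p}
piece 9:t rests on {4:q, 7:p}
piece 10:r rests on {2:s}
minimal pieces: {0:r}
ways to finish when only these pieces remain (= sum over removing one remaining piece with nothing left below it):
  1 left: {8}→1  {9}→1  {10}→1
  2 left: {8,9}→2  {8,10}→2  {9,10}→2
  3 left: {4,8,9}→2  {7,8,9}→2  {8,9,10}→6
  4 left: {4,7,8,9}→4  {4,8,9,10}→8  {6,7,8,9}→2  {7,8,9,10}→8
  5 left: {4,6,7,8,9}→6  {4,7,8,9,10}→20  {5,6,7,8,9}→2  {6,7,8,9,10}→10
  6 left: {4,5,6,7,8,9}→8  {4,6,7,8,9,10}→36  {5,6,7,8,9,10}→12
  7 left: {3,4,5,6,7,8,9}→8  {4,5,6,7,8,9,10}→56
  8 left: {3,4,5,6,7,8,9,10}→64
  9 left: {2,3,4,5,6,7,8,9,10}→64
  placing 0:r first → 64 extensions

64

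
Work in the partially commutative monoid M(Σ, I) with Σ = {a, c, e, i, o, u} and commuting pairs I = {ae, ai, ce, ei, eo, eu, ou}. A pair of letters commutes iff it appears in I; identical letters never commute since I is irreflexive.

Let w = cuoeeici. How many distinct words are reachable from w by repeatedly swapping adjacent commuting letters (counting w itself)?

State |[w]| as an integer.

drop 0:c onto floor
drop 1:u onto {0:c}
drop 2:o onto {0:c}
drop 3:e onto floor
drop 4:e onto {3:e}
drop 5:i onto {1:u, 2:o}
drop 6:c onto {5:i}
drop 7:i onto {6:c}
ground layer = {0:c, 3:e}
drop-orders for the pieces not yet dropped (sum over which currently-grounded one goes next):
  1 to go: {4} 1  {7} 1
  2 to go: {3,4} 1  {4,7} 2  {6,7} 1
  3 to go: {3,4,7} 3  {4,6,7} 3  {5,6,7} 1
  4 to go: {1,5,6,7} 1  {2,5,6,7} 1  {3,4,6,7} 6  {4,5,6,7} 4
  5 to go: {1,2,5,6,7} 2  {1,4,5,6,7} 5  {2,4,5,6,7} 5  {3,4,5,6,7} 10
  6 to go: {0,1,2,5,6,7} 2  {1,2,4,5,6,7} 12  {1,3,4,5,6,7} 15  {2,3,4,5,6,7} 15
  if 0:c drops first: 42 orders
  if 3:e drops first: 14 orders
heap linearizations: 56

56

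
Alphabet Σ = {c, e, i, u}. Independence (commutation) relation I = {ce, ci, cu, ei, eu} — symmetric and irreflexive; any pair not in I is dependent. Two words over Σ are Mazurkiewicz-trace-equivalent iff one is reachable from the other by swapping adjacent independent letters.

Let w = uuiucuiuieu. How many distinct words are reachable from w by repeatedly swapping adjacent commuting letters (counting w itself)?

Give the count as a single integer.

piece 0:u — minimal
piece 1:u rests on {0:u}
piece 2:i rests on {1:u}
piece 3:u rests on {2:i}
piece 4:c — minimal
piece 5:u rests on {3:u}
piece 6:i rests on {5:u}
piece 7:u rests on {6:i}
piece 8:i rests on {7:u}
piece 9:e — minimal
piece 10:u rests on {8:i}
minimal pieces: {0:u, 4:c, 9:e}
ways to finish when only these pieces remain (= sum over removing one remaining piece with nothing left below it):
  1 left: {4}→1  {9}→1  {10}→1
  2 left: {4,9}→2  {4,10}→2  {8,10}→1  {9,10}→2
  3 left: {4,8,10}→3  {4,9,10}→6  {7,8,10}→1  {8,9,10}→3
  4 left: {4,7,8,10}→4  {4,8,9,10}→12  {6,7,8,10}→1  {7,8,9,10}→4
  5 left: {4,6,7,8,10}→5  {4,7,8,9,10}→20  {5,6,7,8,10}→1  {6,7,8,9,10}→5
  6 left: {3,5,6,7,8,10}→1  {4,5,6,7,8,10}→6  {4,6,7,8,9,10}→30  {5,6,7,8,9,10}→6
  7 left: {2,3,5,6,7,8,10}→1  {3,4,5,6,7,8,10}→7  {3,5,6,7,8,9,10}→7  {4,5,6,7,8,9,10}→42
  8 left: {1,2,3,5,6,7,8,10}→1  {2,3,4,5,6,7,8,10}→8  {2,3,5,6,7,8,9,10}→8  {3,4,5,6,7,8,9,10}→56
  9 left: {0,1,2,3,5,6,7,8,10}→1  {1,2,3,4,5,6,7,8,10}→9  {1,2,3,5,6,7,8,9,10}→9  {2,3,4,5,6,7,8,9,10}→72
  placing 0:u first → 90 extensions
  placing 4:c first → 10 extensions
  placing 9:e first → 10 extensions
total linear extensions = 110

110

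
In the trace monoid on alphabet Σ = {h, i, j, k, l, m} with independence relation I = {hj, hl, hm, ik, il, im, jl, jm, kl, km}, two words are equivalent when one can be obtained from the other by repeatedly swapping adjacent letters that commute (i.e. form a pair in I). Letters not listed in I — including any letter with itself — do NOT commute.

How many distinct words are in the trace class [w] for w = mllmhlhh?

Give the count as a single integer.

56

0(m) covers ∅
1(l) covers 0:m
2(l) covers 1:l
3(m) covers 2:l
4(h) covers ∅
5(l) covers 3:m
6(h) covers 4:h
7(h) covers 6:h
floor of heap: 0:m, 4:h
completions by unplaced set U, small U first (add the entries for U minus each lowest piece of U):
  |U|=1: {5}:1  {7}:1
  |U|=2: {3,5}:1  {5,7}:2  {6,7}:1
  |U|=3: {2,3,5}:1  {3,5,7}:3  {4,6,7}:1  {5,6,7}:3
  |U|=4: {1,2,3,5}:1  {2,3,5,7}:4  {3,5,6,7}:6  {4,5,6,7}:4
  |U|=5: {0,1,2,3,5}:1  {1,2,3,5,7}:5  {2,3,5,6,7}:10  {3,4,5,6,7}:10
  |U|=6: {0,1,2,3,5,7}:6  {1,2,3,5,6,7}:15  {2,3,4,5,6,7}:20
  start at 0(m): 35
  start at 4(h): 21
sum over floor = 56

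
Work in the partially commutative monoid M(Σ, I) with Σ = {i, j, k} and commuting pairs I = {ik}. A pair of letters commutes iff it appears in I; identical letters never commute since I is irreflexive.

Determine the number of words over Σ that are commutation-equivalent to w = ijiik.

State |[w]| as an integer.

3

piece 0:i — minimal
piece 1:j rests on {0:i}
piece 2:i rests on {1:j}
piece 3:i rests on {2:i}
piece 4:k rests on {1:j}
minimal pieces: {0:i}
ways to finish when only these pieces remain (= sum over removing one remaining piece with nothing left below it):
  1 left: {3}→1  {4}→1
  2 left: {2,3}→1  {3,4}→2
  3 left: {2,3,4}→3
  placing 0:i first → 3 extensions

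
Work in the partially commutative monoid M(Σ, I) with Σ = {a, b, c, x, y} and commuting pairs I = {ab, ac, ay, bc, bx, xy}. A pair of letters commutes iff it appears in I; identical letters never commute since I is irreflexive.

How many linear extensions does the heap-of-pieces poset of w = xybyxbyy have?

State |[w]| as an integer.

0(x) covers ∅
1(y) covers ∅
2(b) covers 1:y
3(y) covers 2:b
4(x) covers 0:x
5(b) covers 3:y
6(y) covers 5:b
7(y) covers 6:y
floor of heap: 0:x, 1:y
completions by unplaced set U, small U first (add the entries for U minus each lowest piece of U):
  |U|=1: {4}:1  {7}:1
  |U|=2: {0,4}:1  {4,7}:2  {6,7}:1
  |U|=3: {0,4,7}:3  {4,6,7}:3  {5,6,7}:1
  |U|=4: {0,4,6,7}:6  {3,5,6,7}:1  {4,5,6,7}:4
  |U|=5: {0,4,5,6,7}:10  {2,3,5,6,7}:1  {3,4,5,6,7}:5
  |U|=6: {0,3,4,5,6,7}:15  {1,2,3,5,6,7}:1  {2,3,4,5,6,7}:6
  start at 0(x): 7
  start at 1(y): 21
sum over floor = 28

28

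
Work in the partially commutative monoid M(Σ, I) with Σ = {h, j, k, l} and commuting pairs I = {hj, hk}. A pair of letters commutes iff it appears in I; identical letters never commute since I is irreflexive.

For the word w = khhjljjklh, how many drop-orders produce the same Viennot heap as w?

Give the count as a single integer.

piece 0:k — minimal
piece 1:h — minimal
piece 2:h rests on {1:h}
piece 3:j rests on {0:k}
piece 4:l rests on {2:h, 3:j}
piece 5:j rests on {4:l}
piece 6:j rests on {5:j}
piece 7:k rests on {6:j}
piece 8:l rests on {7:k}
piece 9:h rests on {8:l}
minimal pieces: {0:k, 1:h}
ways to finish when only these pieces remain (= sum over removing one remaining piece with nothing left below it):
  1 left: {9}→1
  2 left: {8,9}→1
  3 left: {7,8,9}→1
  4 left: {6,7,8,9}→1
  5 left: {5,6,7,8,9}→1
  6 left: {4,5,6,7,8,9}→1
  7 left: {2,4,5,6,7,8,9}→1  {3,4,5,6,7,8,9}→1
  8 left: {0,3,4,5,6,7,8,9}→1  {1,2,4,5,6,7,8,9}→1  {2,3,4,5,6,7,8,9}→2
  placing 0:k first → 3 extensions
  placing 1:h first → 3 extensions
total linear extensions = 6

6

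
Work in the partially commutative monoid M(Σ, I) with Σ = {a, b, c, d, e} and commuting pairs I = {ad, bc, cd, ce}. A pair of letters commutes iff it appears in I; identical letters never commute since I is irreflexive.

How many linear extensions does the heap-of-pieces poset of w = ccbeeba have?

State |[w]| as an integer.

15

drop 0:c onto floor
drop 1:c onto {0:c}
drop 2:b onto floor
drop 3:e onto {2:b}
drop 4:e onto {3:e}
drop 5:b onto {4:e}
drop 6:a onto {1:c, 5:b}
ground layer = {0:c, 2:b}
drop-orders for the pieces not yet dropped (sum over which currently-grounded one goes next):
  1 to go: {6} 1
  2 to go: {1,6} 1  {5,6} 1
  3 to go: {0,1,6} 1  {1,5,6} 2  {4,5,6} 1
  4 to go: {0,1,5,6} 3  {1,4,5,6} 3  {3,4,5,6} 1
  5 to go: {0,1,4,5,6} 6  {1,3,4,5,6} 4  {2,3,4,5,6} 1
  if 0:c drops first: 5 orders
  if 2:b drops first: 10 orders
heap linearizations: 15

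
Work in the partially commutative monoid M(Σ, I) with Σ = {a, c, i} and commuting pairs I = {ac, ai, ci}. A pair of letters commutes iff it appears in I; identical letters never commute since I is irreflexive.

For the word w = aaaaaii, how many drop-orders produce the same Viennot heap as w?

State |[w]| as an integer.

0(a) covers ∅
1(a) covers 0:a
2(a) covers 1:a
3(a) covers 2:a
4(a) covers 3:a
5(i) covers ∅
6(i) covers 5:i
floor of heap: 0:a, 5:i
completions by unplaced set U, small U first (add the entries for U minus each lowest piece of U):
  |U|=1: {4}:1  {6}:1
  |U|=2: {3,4}:1  {4,6}:2  {5,6}:1
  |U|=3: {2,3,4}:1  {3,4,6}:3  {4,5,6}:3
  |U|=4: {1,2,3,4}:1  {2,3,4,6}:4  {3,4,5,6}:6
  |U|=5: {0,1,2,3,4}:1  {1,2,3,4,6}:5  {2,3,4,5,6}:10
  start at 0(a): 15
  start at 5(i): 6
sum over floor = 21

21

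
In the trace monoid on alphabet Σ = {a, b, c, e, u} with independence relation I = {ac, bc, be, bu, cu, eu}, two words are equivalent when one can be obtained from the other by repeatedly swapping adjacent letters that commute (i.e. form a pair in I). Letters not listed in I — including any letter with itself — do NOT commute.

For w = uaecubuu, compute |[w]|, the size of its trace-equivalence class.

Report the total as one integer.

60

drop 0:u onto floor
drop 1:a onto {0:u}
drop 2:e onto {1:a}
drop 3:c onto {2:e}
drop 4:u onto {1:a}
drop 5:b onto {1:a}
drop 6:u onto {4:u}
drop 7:u onto {6:u}
ground layer = {0:u}
drop-orders for the pieces not yet dropped (sum over which currently-grounded one goes next):
  1 to go: {3} 1  {5} 1  {7} 1
  2 to go: {2,3} 1  {3,5} 2  {3,7} 2  {5,7} 2  {6,7} 1
  3 to go: {2,3,5} 3  {2,3,7} 3  {3,5,7} 6  {3,6,7} 3  {4,6,7} 1  {5,6,7} 3
  4 to go: {2,3,5,7} 12  {2,3,6,7} 6  {3,4,6,7} 4  {3,5,6,7} 12  {4,5,6,7} 4
  5 to go: {2,3,4,6,7} 10  {2,3,5,6,7} 30  {3,4,5,6,7} 20
  6 to go: {2,3,4,5,6,7} 60
  if 0:u drops first: 60 orders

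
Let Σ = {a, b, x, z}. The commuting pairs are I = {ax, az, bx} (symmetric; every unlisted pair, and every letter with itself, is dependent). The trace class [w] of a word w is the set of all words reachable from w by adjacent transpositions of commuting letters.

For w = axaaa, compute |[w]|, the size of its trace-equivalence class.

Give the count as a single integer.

0(a) covers ∅
1(x) covers ∅
2(a) covers 0:a
3(a) covers 2:a
4(a) covers 3:a
floor of heap: 0:a, 1:x
completions by unplaced set U, small U first (add the entries for U minus each lowest piece of U):
  |U|=1: {1}:1  {4}:1
  |U|=2: {1,4}:2  {3,4}:1
  |U|=3: {1,3,4}:3  {2,3,4}:1
  start at 0(a): 4
  start at 1(x): 1
sum over floor = 5

5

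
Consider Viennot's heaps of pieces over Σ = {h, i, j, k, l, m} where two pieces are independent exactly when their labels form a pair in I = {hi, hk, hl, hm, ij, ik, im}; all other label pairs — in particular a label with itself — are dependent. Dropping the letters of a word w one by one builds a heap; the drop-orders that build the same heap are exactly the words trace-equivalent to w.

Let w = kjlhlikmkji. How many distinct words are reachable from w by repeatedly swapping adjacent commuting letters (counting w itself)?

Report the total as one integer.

#0=k has no predecessor
#1=j depends on [0:k]
#2=l depends on [1:j]
#3=h depends on [1:j]
#4=l depends on [2:l]
#5=i depends on [4:l]
#6=k depends on [4:l]
#7=m depends on [6:k]
#8=k depends on [7:m]
#9=j depends on [3:h, 8:k]
#10=i depends on [5:i]
sources: [0:k]
N(rest) = Σ N(rest − s) over sources s of rest; N(one piece) = 1:
  size 1 → [9]=1  [10]=1
  size 2 → [3,9]=1  [5,10]=1  [8,9]=1  [9,10]=2
  size 3 → [3,8,9]=2  [3,9,10]=3  [5,9,10]=3  [7,8,9]=1  [8,9,10]=3
  size 4 → [3,5,9,10]=6  [3,7,8,9]=3  [3,8,9,10]=8  [5,8,9,10]=6  [6,7,8,9]=1  [7,8,9,10]=4
  size 5 → [3,5,8,9,10]=20  [3,6,7,8,9]=4  [3,7,8,9,10]=15  [5,7,8,9,10]=10  [6,7,8,9,10]=5
  size 6 → [3,5,7,8,9,10]=45  [3,6,7,8,9,10]=24  [5,6,7,8,9,10]=15
  size 7 → [3,5,6,7,8,9,10]=84  [4,5,6,7,8,9,10]=15
  size 8 → [2,4,5,6,7,8,9,10]=15  [3,4,5,6,7,8,9,10]=99
  size 9 → [2,3,4,5,6,7,8,9,10]=114
  first=0(k) contributes 114

114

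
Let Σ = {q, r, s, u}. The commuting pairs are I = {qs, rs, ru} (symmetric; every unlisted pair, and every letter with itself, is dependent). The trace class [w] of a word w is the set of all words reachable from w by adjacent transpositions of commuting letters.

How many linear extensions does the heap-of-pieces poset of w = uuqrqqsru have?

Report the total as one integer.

11

drop 0:u onto floor
drop 1:u onto {0:u}
drop 2:q onto {1:u}
drop 3:r onto {2:q}
drop 4:q onto {3:r}
drop 5:q onto {4:q}
drop 6:s onto {1:u}
drop 7:r onto {5:q}
drop 8:u onto {5:q, 6:s}
ground layer = {0:u}
drop-orders for the pieces not yet dropped (sum over which currently-grounded one goes next):
  1 to go: {7} 1  {8} 1
  2 to go: {6,8} 1  {7,8} 2
  3 to go: {5,7,8} 2  {6,7,8} 3
  4 to go: {4,5,7,8} 2  {5,6,7,8} 5
  5 to go: {3,4,5,7,8} 2  {4,5,6,7,8} 7
  6 to go: {2,3,4,5,7,8} 2  {3,4,5,6,7,8} 9
  7 to go: {2,3,4,5,6,7,8} 11
  if 0:u drops first: 11 orders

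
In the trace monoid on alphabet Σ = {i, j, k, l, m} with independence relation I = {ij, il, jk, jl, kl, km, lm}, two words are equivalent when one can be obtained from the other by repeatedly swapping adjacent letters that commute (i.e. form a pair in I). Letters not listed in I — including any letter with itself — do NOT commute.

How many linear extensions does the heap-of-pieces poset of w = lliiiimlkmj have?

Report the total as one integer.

drop 0:l onto floor
drop 1:l onto {0:l}
drop 2:i onto floor
drop 3:i onto {2:i}
drop 4:i onto {3:i}
drop 5:i onto {4:i}
drop 6:m onto {5:i}
drop 7:l onto {1:l}
drop 8:k onto {5:i}
drop 9:m onto {6:m}
drop 10:j onto {9:m}
ground layer = {0:l, 2:i}
drop-orders for the pieces not yet dropped (sum over which currently-grounded one goes next):
  1 to go: {7} 1  {8} 1  {10} 1
  2 to go: {1,7} 1  {7,8} 2  {7,10} 2  {8,10} 2  {9,10} 1
  3 to go: {0,1,7} 1  {1,7,8} 3  {1,7,10} 3  {6,9,10} 1  {7,8,10} 6  {7,9,10} 3  {8,9,10} 3
  4 to go: {0,1,7,8} 4  {0,1,7,10} 4  {1,7,8,10} 12  {1,7,9,10} 6  {6,7,9,10} 4  {6,8,9,10} 4  {7,8,9,10} 12
  5 to go: {0,1,7,8,10} 20  {0,1,7,9,10} 10  {1,6,7,9,10} 10  {1,7,8,9,10} 30  {5,6,8,9,10} 4  {6,7,8,9,10} 20
  6 to go: {0,1,6,7,9,10} 20  {0,1,7,8,9,10} 60  {1,6,7,8,9,10} 60  {4,5,6,8,9,10} 4  {5,6,7,8,9,10} 24
  7 to go: {0,1,6,7,8,9,10} 140  {1,5,6,7,8,9,10} 84  {3,4,5,6,8,9,10} 4  {4,5,6,7,8,9,10} 28
  8 to go: {0,1,5,6,7,8,9,10} 224  {1,4,5,6,7,8,9,10} 112  {2,3,4,5,6,8,9,10} 4  {3,4,5,6,7,8,9,10} 32
  9 to go: {0,1,4,5,6,7,8,9,10} 336  {1,3,4,5,6,7,8,9,10} 144  {2,3,4,5,6,7,8,9,10} 36
  if 0:l drops first: 180 orders
  if 2:i drops first: 480 orders
heap linearizations: 660

660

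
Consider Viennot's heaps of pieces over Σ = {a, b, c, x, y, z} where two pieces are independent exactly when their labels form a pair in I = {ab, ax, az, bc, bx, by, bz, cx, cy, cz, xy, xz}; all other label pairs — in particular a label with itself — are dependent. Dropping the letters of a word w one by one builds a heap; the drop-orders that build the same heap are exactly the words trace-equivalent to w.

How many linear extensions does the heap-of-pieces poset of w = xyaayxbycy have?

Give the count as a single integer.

1440

piece 0:x — minimal
piece 1:y — minimal
piece 2:a rests on {1:y}
piece 3:a rests on {2:a}
piece 4:y rests on {3:a}
piece 5:x rests on {0:x}
piece 6:b — minimal
piece 7:y rests on {4:y}
piece 8:c rests on {3:a}
piece 9:y rests on {7:y}
minimal pieces: {0:x, 1:y, 6:b}
ways to finish when only these pieces remain (= sum over removing one remaining piece with nothing left below it):
  1 left: {5}→1  {6}→1  {8}→1  {9}→1
  2 left: {0,5}→1  {5,6}→2  {5,8}→2  {5,9}→2  {6,8}→2  {6,9}→2  {7,9}→1  {8,9}→2
  3 left: {0,5,6}→3  {0,5,8}→3  {0,5,9}→3  {4,7,9}→1  {5,6,8}→6  {5,6,9}→6  {5,7,9}→3  {5,8,9}→6  {6,7,9}→3  {6,8,9}→6  {7,8,9}→3
  4 left: {0,5,6,8}→12  {0,5,6,9}→12  {0,5,7,9}→6  {0,5,8,9}→12  {4,5,7,9}→4  {4,6,7,9}→4  {4,7,8,9}→4  {5,6,7,9}→12  {5,6,8,9}→24  {5,7,8,9}→12  {6,7,8,9}→12
  5 left: {0,4,5,7,9}→10  {0,5,6,7,9}→30  {0,5,6,8,9}→60  {0,5,7,8,9}→30  {3,4,7,8,9}→4  {4,5,6,7,9}→20  {4,5,7,8,9}→20  {4,6,7,8,9}→20  {5,6,7,8,9}→60
  6 left: {0,4,5,6,7,9}→60  {0,4,5,7,8,9}→60  {0,5,6,7,8,9}→180  {2,3,4,7,8,9}→4  {3,4,5,7,8,9}→24  {3,4,6,7,8,9}→24  {4,5,6,7,8,9}→120
  7 left: {0,3,4,5,7,8,9}→84  {0,4,5,6,7,8,9}→420  {1,2,3,4,7,8,9}→4  {2,3,4,5,7,8,9}→28  {2,3,4,6,7,8,9}→28  {3,4,5,6,7,8,9}→168
  8 left: {0,2,3,4,5,7,8,9}→112  {0,3,4,5,6,7,8,9}→672  {1,2,3,4,5,7,8,9}→32  {1,2,3,4,6,7,8,9}→32  {2,3,4,5,6,7,8,9}→224
  placing 0:x first → 288 extensions
  placing 1:y first → 1008 extensions
  placing 6:b first → 144 extensions
total linear extensions = 1440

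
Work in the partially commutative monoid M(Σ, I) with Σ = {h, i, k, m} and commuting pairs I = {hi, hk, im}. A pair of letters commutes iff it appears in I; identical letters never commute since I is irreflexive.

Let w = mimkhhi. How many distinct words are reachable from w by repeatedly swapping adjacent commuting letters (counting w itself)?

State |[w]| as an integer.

#0=m has no predecessor
#1=i has no predecessor
#2=m depends on [0:m]
#3=k depends on [1:i, 2:m]
#4=h depends on [2:m]
#5=h depends on [4:h]
#6=i depends on [3:k]
sources: [0:m, 1:i]
N(rest) = Σ N(rest − s) over sources s of rest; N(one piece) = 1:
  size 1 → [5]=1  [6]=1
  size 2 → [3,6]=1  [4,5]=1  [5,6]=2
  size 3 → [1,3,6]=1  [3,5,6]=3  [4,5,6]=3
  size 4 → [1,3,5,6]=4  [3,4,5,6]=6
  size 5 → [1,3,4,5,6]=10  [2,3,4,5,6]=6
  first=0(m) contributes 16
  first=1(i) contributes 6
|[w]| = 22

22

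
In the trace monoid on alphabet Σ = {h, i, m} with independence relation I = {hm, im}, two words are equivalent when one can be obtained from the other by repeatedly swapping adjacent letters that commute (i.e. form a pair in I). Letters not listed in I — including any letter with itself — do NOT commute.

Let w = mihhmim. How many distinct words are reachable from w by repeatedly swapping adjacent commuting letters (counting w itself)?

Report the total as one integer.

35

piece 0:m — minimal
piece 1:i — minimal
piece 2:h rests on {1:i}
piece 3:h rests on {2:h}
piece 4:m rests on {0:m}
piece 5:i rests on {3:h}
piece 6:m rests on {4:m}
minimal pieces: {0:m, 1:i}
ways to finish when only these pieces remain (= sum over removing one remaining piece with nothing left below it):
  1 left: {5}→1  {6}→1
  2 left: {3,5}→1  {4,6}→1  {5,6}→2
  3 left: {0,4,6}→1  {2,3,5}→1  {3,5,6}→3  {4,5,6}→3
  4 left: {0,4,5,6}→4  {1,2,3,5}→1  {2,3,5,6}→4  {3,4,5,6}→6
  5 left: {0,3,4,5,6}→10  {1,2,3,5,6}→5  {2,3,4,5,6}→10
  placing 0:m first → 15 extensions
  placing 1:i first → 20 extensions
total linear extensions = 35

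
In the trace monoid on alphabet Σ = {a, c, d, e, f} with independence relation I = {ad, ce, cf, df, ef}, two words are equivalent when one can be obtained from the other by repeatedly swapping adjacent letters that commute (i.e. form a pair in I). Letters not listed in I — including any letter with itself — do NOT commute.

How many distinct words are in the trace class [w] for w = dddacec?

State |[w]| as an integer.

#0=d has no predecessor
#1=d depends on [0:d]
#2=d depends on [1:d]
#3=a has no predecessor
#4=c depends on [2:d, 3:a]
#5=e depends on [2:d, 3:a]
#6=c depends on [4:c]
sources: [0:d, 3:a]
N(rest) = Σ N(rest − s) over sources s of rest; N(one piece) = 1:
  size 1 → [5]=1  [6]=1
  size 2 → [4,6]=1  [5,6]=2
  size 3 → [4,5,6]=3
  size 4 → [2,4,5,6]=3  [3,4,5,6]=3
  size 5 → [1,2,4,5,6]=3  [2,3,4,5,6]=6
  first=0(d) contributes 9
  first=3(a) contributes 3
|[w]| = 12

12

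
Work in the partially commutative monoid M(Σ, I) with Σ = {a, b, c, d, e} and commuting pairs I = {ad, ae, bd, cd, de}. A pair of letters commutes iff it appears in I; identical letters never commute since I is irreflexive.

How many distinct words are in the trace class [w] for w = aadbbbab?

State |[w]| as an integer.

#0=a has no predecessor
#1=a depends on [0:a]
#2=d has no predecessor
#3=b depends on [1:a]
#4=b depends on [3:b]
#5=b depends on [4:b]
#6=a depends on [5:b]
#7=b depends on [6:a]
sources: [0:a, 2:d]
N(rest) = Σ N(rest − s) over sources s of rest; N(one piece) = 1:
  size 1 → [2]=1  [7]=1
  size 2 → [2,7]=2  [6,7]=1
  size 3 → [2,6,7]=3  [5,6,7]=1
  size 4 → [2,5,6,7]=4  [4,5,6,7]=1
  size 5 → [2,4,5,6,7]=5  [3,4,5,6,7]=1
  size 6 → [1,3,4,5,6,7]=1  [2,3,4,5,6,7]=6
  first=0(a) contributes 7
  first=2(d) contributes 1
|[w]| = 8

8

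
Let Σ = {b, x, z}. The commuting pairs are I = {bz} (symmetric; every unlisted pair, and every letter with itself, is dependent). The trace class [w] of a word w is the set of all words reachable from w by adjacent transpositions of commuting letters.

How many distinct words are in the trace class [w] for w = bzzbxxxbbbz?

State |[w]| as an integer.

0(b) covers ∅
1(z) covers ∅
2(z) covers 1:z
3(b) covers 0:b
4(x) covers 2:z, 3:b
5(x) covers 4:x
6(x) covers 5:x
7(b) covers 6:x
8(b) covers 7:b
9(b) covers 8:b
10(z) covers 6:x
floor of heap: 0:b, 1:z
completions by unplaced set U, small U first (add the entries for U minus each lowest piece of U):
  |U|=1: {9}:1  {10}:1
  |U|=2: {8,9}:1  {9,10}:2
  |U|=3: {7,8,9}:1  {8,9,10}:3
  |U|=4: {7,8,9,10}:4
  |U|=5: {6,7,8,9,10}:4
  |U|=6: {5,6,7,8,9,10}:4
  |U|=7: {4,5,6,7,8,9,10}:4
  |U|=8: {2,4,5,6,7,8,9,10}:4  {3,4,5,6,7,8,9,10}:4
  |U|=9: {0,3,4,5,6,7,8,9,10}:4  {1,2,4,5,6,7,8,9,10}:4  {2,3,4,5,6,7,8,9,10}:8
  start at 0(b): 12
  start at 1(z): 12
sum over floor = 24

24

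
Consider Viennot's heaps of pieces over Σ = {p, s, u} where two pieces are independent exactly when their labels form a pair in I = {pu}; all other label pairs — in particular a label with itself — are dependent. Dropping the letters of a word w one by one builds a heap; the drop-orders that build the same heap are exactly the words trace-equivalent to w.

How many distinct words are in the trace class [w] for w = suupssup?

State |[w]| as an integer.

drop 0:s onto floor
drop 1:u onto {0:s}
drop 2:u onto {1:u}
drop 3:p onto {0:s}
drop 4:s onto {2:u, 3:p}
drop 5:s onto {4:s}
drop 6:u onto {5:s}
drop 7:p onto {5:s}
ground layer = {0:s}
drop-orders for the pieces not yet dropped (sum over which currently-grounded one goes next):
  1 to go: {6} 1  {7} 1
  2 to go: {6,7} 2
  3 to go: {5,6,7} 2
  4 to go: {4,5,6,7} 2
  5 to go: {2,4,5,6,7} 2  {3,4,5,6,7} 2
  6 to go: {1,2,4,5,6,7} 2  {2,3,4,5,6,7} 4
  if 0:s drops first: 6 orders

6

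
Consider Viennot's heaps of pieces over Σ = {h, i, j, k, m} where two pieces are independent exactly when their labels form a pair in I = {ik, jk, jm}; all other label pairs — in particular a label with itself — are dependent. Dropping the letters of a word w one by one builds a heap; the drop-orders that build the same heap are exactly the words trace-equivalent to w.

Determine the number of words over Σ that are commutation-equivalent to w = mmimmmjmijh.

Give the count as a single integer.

5

drop 0:m onto floor
drop 1:m onto {0:m}
drop 2:i onto {1:m}
drop 3:m onto {2:i}
drop 4:m onto {3:m}
drop 5:m onto {4:m}
drop 6:j onto {2:i}
drop 7:m onto {5:m}
drop 8:i onto {6:j, 7:m}
drop 9:j onto {8:i}
drop 10:h onto {9:j}
ground layer = {0:m}
drop-orders for the pieces not yet dropped (sum over which currently-grounded one goes next):
  1 to go: {10} 1
  2 to go: {9,10} 1
  3 to go: {8,9,10} 1
  4 to go: {6,8,9,10} 1  {7,8,9,10} 1
  5 to go: {5,7,8,9,10} 1  {6,7,8,9,10} 2
  6 to go: {4,5,7,8,9,10} 1  {5,6,7,8,9,10} 3
  7 to go: {3,4,5,7,8,9,10} 1  {4,5,6,7,8,9,10} 4
  8 to go: {3,4,5,6,7,8,9,10} 5
  9 to go: {2,3,4,5,6,7,8,9,10} 5
  if 0:m drops first: 5 orders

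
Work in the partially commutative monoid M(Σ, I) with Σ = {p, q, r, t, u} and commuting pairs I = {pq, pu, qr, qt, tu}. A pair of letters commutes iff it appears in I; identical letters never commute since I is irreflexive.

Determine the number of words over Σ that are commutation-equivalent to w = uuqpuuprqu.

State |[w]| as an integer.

drop 0:u onto floor
drop 1:u onto {0:u}
drop 2:q onto {1:u}
drop 3:p onto floor
drop 4:u onto {2:q}
drop 5:u onto {4:u}
drop 6:p onto {3:p}
drop 7:r onto {5:u, 6:p}
drop 8:q onto {5:u}
drop 9:u onto {7:r, 8:q}
ground layer = {0:u, 3:p}
drop-orders for the pieces not yet dropped (sum over which currently-grounded one goes next):
  1 to go: {9} 1
  2 to go: {7,9} 1  {8,9} 1
  3 to go: {6,7,9} 1  {7,8,9} 2
  4 to go: {3,6,7,9} 1  {5,7,8,9} 2  {6,7,8,9} 3
  5 to go: {3,6,7,8,9} 4  {4,5,7,8,9} 2  {5,6,7,8,9} 5
  6 to go: {2,4,5,7,8,9} 2  {3,5,6,7,8,9} 9  {4,5,6,7,8,9} 7
  7 to go: {1,2,4,5,7,8,9} 2  {2,4,5,6,7,8,9} 9  {3,4,5,6,7,8,9} 16
  8 to go: {0,1,2,4,5,7,8,9} 2  {1,2,4,5,6,7,8,9} 11  {2,3,4,5,6,7,8,9} 25
  if 0:u drops first: 36 orders
  if 3:p drops first: 13 orders
heap linearizations: 49

49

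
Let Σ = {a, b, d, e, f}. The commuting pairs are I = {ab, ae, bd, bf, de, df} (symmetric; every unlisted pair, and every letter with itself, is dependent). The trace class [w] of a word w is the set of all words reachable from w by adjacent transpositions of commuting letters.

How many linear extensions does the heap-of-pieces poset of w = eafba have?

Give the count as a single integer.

0(e) covers ∅
1(a) covers ∅
2(f) covers 0:e, 1:a
3(b) covers 0:e
4(a) covers 2:f
floor of heap: 0:e, 1:a
completions by unplaced set U, small U first (add the entries for U minus each lowest piece of U):
  |U|=1: {3}:1  {4}:1
  |U|=2: {2,4}:1  {3,4}:2
  |U|=3: {1,2,4}:1  {2,3,4}:3
  start at 0(e): 4
  start at 1(a): 3
sum over floor = 7

7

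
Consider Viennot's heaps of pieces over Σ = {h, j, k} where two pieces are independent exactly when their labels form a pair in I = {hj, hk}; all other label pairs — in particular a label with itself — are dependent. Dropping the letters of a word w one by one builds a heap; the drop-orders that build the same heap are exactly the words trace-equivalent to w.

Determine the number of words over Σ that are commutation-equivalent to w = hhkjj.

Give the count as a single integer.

10

#0=h has no predecessor
#1=h depends on [0:h]
#2=k has no predecessor
#3=j depends on [2:k]
#4=j depends on [3:j]
sources: [0:h, 2:k]
N(rest) = Σ N(rest − s) over sources s of rest; N(one piece) = 1:
  size 1 → [1]=1  [4]=1
  size 2 → [0,1]=1  [1,4]=2  [3,4]=1
  size 3 → [0,1,4]=3  [1,3,4]=3  [2,3,4]=1
  first=0(h) contributes 4
  first=2(k) contributes 6
|[w]| = 10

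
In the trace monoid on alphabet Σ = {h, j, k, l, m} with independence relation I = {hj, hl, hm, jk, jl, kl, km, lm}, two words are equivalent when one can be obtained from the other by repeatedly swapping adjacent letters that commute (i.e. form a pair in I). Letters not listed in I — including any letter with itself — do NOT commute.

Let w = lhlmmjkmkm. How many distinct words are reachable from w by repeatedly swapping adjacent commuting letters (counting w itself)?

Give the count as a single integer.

drop 0:l onto floor
drop 1:h onto floor
drop 2:l onto {0:l}
drop 3:m onto floor
drop 4:m onto {3:m}
drop 5:j onto {4:m}
drop 6:k onto {1:h}
drop 7:m onto {5:j}
drop 8:k onto {6:k}
drop 9:m onto {7:m}
ground layer = {0:l, 1:h, 3:m}
drop-orders for the pieces not yet dropped (sum over which currently-grounded one goes next):
  1 to go: {2} 1  {8} 1  {9} 1
  2 to go: {0,2} 1  {2,8} 2  {2,9} 2  {6,8} 1  {7,9} 1  {8,9} 2
  3 to go: {0,2,8} 3  {0,2,9} 3  {1,6,8} 1  {2,6,8} 3  {2,7,9} 3  {2,8,9} 6  {5,7,9} 1  {6,8,9} 3  {7,8,9} 3
  4 to go: {0,2,6,8} 6  {0,2,7,9} 6  {0,2,8,9} 12  {1,2,6,8} 4  {1,6,8,9} 4  {2,5,7,9} 4  {2,6,8,9} 12  {2,7,8,9} 12  {4,5,7,9} 1  {5,7,8,9} 4  {6,7,8,9} 6
  5 to go: {0,1,2,6,8} 10  {0,2,5,7,9} 10  {0,2,6,8,9} 30  {0,2,7,8,9} 30  {1,2,6,8,9} 20  {1,6,7,8,9} 10  {2,4,5,7,9} 5  {2,5,7,8,9} 20  {2,6,7,8,9} 30  {3,4,5,7,9} 1  {4,5,7,8,9} 5  {5,6,7,8,9} 10
  6 to go: {0,1,2,6,8,9} 60  {0,2,4,5,7,9} 15  {0,2,5,7,8,9} 60  {0,2,6,7,8,9} 90  {1,2,6,7,8,9} 60  {1,5,6,7,8,9} 20  {2,3,4,5,7,9} 6  {2,4,5,7,8,9} 30  {2,5,6,7,8,9} 60  {3,4,5,7,8,9} 6  {4,5,6,7,8,9} 15
  7 to go: {0,1,2,6,7,8,9} 210  {0,2,3,4,5,7,9} 21  {0,2,4,5,7,8,9} 105  {0,2,5,6,7,8,9} 210  {1,2,5,6,7,8,9} 140  {1,4,5,6,7,8,9} 35  {2,3,4,5,7,8,9} 42  {2,4,5,6,7,8,9} 105  {3,4,5,6,7,8,9} 21
  8 to go: {0,1,2,5,6,7,8,9} 560  {0,2,3,4,5,7,8,9} 168  {0,2,4,5,6,7,8,9} 420  {1,2,4,5,6,7,8,9} 280  {1,3,4,5,6,7,8,9} 56  {2,3,4,5,6,7,8,9} 168
  if 0:l drops first: 504 orders
  if 1:h drops first: 756 orders
  if 3:m drops first: 1260 orders
heap linearizations: 2520

2520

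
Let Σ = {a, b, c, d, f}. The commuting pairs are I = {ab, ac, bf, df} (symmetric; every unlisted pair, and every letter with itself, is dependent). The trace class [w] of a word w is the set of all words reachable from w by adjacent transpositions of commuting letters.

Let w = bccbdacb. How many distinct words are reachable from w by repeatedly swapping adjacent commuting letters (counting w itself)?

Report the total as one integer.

0(b) covers ∅
1(c) covers 0:b
2(c) covers 1:c
3(b) covers 2:c
4(d) covers 3:b
5(a) covers 4:d
6(c) covers 4:d
7(b) covers 6:c
floor of heap: 0:b
completions by unplaced set U, small U first (add the entries for U minus each lowest piece of U):
  |U|=1: {5}:1  {7}:1
  |U|=2: {5,7}:2  {6,7}:1
  |U|=3: {5,6,7}:3
  |U|=4: {4,5,6,7}:3
  |U|=5: {3,4,5,6,7}:3
  |U|=6: {2,3,4,5,6,7}:3
  start at 0(b): 3

3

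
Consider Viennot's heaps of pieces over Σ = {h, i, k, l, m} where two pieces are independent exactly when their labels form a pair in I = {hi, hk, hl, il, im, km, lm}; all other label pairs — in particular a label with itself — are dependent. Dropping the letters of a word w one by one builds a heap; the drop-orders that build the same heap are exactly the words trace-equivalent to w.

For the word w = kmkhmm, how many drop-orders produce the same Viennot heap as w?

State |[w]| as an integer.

15

#0=k has no predecessor
#1=m has no predecessor
#2=k depends on [0:k]
#3=h depends on [1:m]
#4=m depends on [3:h]
#5=m depends on [4:m]
sources: [0:k, 1:m]
N(rest) = Σ N(rest − s) over sources s of rest; N(one piece) = 1:
  size 1 → [2]=1  [5]=1
  size 2 → [0,2]=1  [2,5]=2  [4,5]=1
  size 3 → [0,2,5]=3  [2,4,5]=3  [3,4,5]=1
  size 4 → [0,2,4,5]=6  [1,3,4,5]=1  [2,3,4,5]=4
  first=0(k) contributes 5
  first=1(m) contributes 10
|[w]| = 15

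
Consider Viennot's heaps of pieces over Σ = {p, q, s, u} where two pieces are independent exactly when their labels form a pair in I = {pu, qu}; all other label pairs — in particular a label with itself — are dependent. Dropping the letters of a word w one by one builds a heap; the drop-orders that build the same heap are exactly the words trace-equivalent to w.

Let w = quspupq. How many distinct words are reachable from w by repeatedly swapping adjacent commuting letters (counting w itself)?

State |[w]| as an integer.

piece 0:q — minimal
piece 1:u — minimal
piece 2:s rests on {0:q, 1:u}
piece 3:p rests on {2:s}
piece 4:u rests on {2:s}
piece 5:p rests on {3:p}
piece 6:q rests on {5:p}
minimal pieces: {0:q, 1:u}
ways to finish when only these pieces remain (= sum over removing one remaining piece with nothing left below it):
  1 left: {4}→1  {6}→1
  2 left: {4,6}→2  {5,6}→1
  3 left: {3,5,6}→1  {4,5,6}→3
  4 left: {3,4,5,6}→4
  5 left: {2,3,4,5,6}→4
  placing 0:q first → 4 extensions
  placing 1:u first → 4 extensions
total linear extensions = 8

8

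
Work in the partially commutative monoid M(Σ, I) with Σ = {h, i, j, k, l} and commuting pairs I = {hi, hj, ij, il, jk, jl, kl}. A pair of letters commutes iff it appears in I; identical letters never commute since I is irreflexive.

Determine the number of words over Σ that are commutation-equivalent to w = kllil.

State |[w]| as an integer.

10

#0=k has no predecessor
#1=l has no predecessor
#2=l depends on [1:l]
#3=i depends on [0:k]
#4=l depends on [2:l]
sources: [0:k, 1:l]
N(rest) = Σ N(rest − s) over sources s of rest; N(one piece) = 1:
  size 1 → [3]=1  [4]=1
  size 2 → [0,3]=1  [2,4]=1  [3,4]=2
  size 3 → [0,3,4]=3  [1,2,4]=1  [2,3,4]=3
  first=0(k) contributes 4
  first=1(l) contributes 6
|[w]| = 10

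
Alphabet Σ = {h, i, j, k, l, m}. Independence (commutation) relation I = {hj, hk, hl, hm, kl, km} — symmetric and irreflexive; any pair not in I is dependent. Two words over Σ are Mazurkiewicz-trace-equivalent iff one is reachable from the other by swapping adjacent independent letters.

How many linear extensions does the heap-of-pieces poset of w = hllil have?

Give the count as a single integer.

0(h) covers ∅
1(l) covers ∅
2(l) covers 1:l
3(i) covers 0:h, 2:l
4(l) covers 3:i
floor of heap: 0:h, 1:l
completions by unplaced set U, small U first (add the entries for U minus each lowest piece of U):
  |U|=1: {4}:1
  |U|=2: {3,4}:1
  |U|=3: {0,3,4}:1  {2,3,4}:1
  start at 0(h): 1
  start at 1(l): 2
sum over floor = 3

3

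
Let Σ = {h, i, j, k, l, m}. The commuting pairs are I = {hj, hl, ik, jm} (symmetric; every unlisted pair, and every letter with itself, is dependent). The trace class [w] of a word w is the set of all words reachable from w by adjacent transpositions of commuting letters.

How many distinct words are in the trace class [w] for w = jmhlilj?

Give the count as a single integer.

0(j) covers ∅
1(m) covers ∅
2(h) covers 1:m
3(l) covers 0:j, 1:m
4(i) covers 2:h, 3:l
5(l) covers 4:i
6(j) covers 5:l
floor of heap: 0:j, 1:m
completions by unplaced set U, small U first (add the entries for U minus each lowest piece of U):
  |U|=1: {6}:1
  |U|=2: {5,6}:1
  |U|=3: {4,5,6}:1
  |U|=4: {2,4,5,6}:1  {3,4,5,6}:1
  |U|=5: {0,3,4,5,6}:1  {2,3,4,5,6}:2
  start at 0(j): 2
  start at 1(m): 3
sum over floor = 5

5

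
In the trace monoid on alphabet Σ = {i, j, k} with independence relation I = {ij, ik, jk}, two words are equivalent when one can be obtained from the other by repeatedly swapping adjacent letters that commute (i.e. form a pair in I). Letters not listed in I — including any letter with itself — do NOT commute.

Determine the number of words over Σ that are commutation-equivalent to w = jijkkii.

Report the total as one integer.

0(j) covers ∅
1(i) covers ∅
2(j) covers 0:j
3(k) covers ∅
4(k) covers 3:k
5(i) covers 1:i
6(i) covers 5:i
floor of heap: 0:j, 1:i, 3:k
completions by unplaced set U, small U first (add the entries for U minus each lowest piece of U):
  |U|=1: {2}:1  {4}:1  {6}:1
  |U|=2: {0,2}:1  {2,4}:2  {2,6}:2  {3,4}:1  {4,6}:2  {5,6}:1
  |U|=3: {0,2,4}:3  {0,2,6}:3  {1,5,6}:1  {2,3,4}:3  {2,4,6}:6  {2,5,6}:3  {3,4,6}:3  {4,5,6}:3
  |U|=4: {0,2,3,4}:6  {0,2,4,6}:12  {0,2,5,6}:6  {1,2,5,6}:4  {1,4,5,6}:4  {2,3,4,6}:12  {2,4,5,6}:12  {3,4,5,6}:6
  |U|=5: {0,1,2,5,6}:10  {0,2,3,4,6}:30  {0,2,4,5,6}:30  {1,2,4,5,6}:20  {1,3,4,5,6}:10  {2,3,4,5,6}:30
  start at 0(j): 60
  start at 1(i): 90
  start at 3(k): 60
sum over floor = 210

210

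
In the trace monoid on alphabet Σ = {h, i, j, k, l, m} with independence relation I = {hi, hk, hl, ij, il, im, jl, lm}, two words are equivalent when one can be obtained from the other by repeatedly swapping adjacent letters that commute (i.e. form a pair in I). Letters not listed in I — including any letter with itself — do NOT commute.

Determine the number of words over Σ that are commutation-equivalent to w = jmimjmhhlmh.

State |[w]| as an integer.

110

#0=j has no predecessor
#1=m depends on [0:j]
#2=i has no predecessor
#3=m depends on [1:m]
#4=j depends on [3:m]
#5=m depends on [4:j]
#6=h depends on [5:m]
#7=h depends on [6:h]
#8=l has no predecessor
#9=m depends on [7:h]
#10=h depends on [9:m]
sources: [0:j, 2:i, 8:l]
N(rest) = Σ N(rest − s) over sources s of rest; N(one piece) = 1:
  size 1 → [2]=1  [8]=1  [10]=1
  size 2 → [2,8]=2  [2,10]=2  [8,10]=2  [9,10]=1
  size 3 → [2,8,10]=6  [2,9,10]=3  [7,9,10]=1  [8,9,10]=3
  size 4 → [2,7,9,10]=4  [2,8,9,10]=12  [6,7,9,10]=1  [7,8,9,10]=4
  size 5 → [2,6,7,9,10]=5  [2,7,8,9,10]=20  [5,6,7,9,10]=1  [6,7,8,9,10]=5
  size 6 → [2,5,6,7,9,10]=6  [2,6,7,8,9,10]=30  [4,5,6,7,9,10]=1  [5,6,7,8,9,10]=6
  size 7 → [2,4,5,6,7,9,10]=7  [2,5,6,7,8,9,10]=42  [3,4,5,6,7,9,10]=1  [4,5,6,7,8,9,10]=7
  size 8 → [1,3,4,5,6,7,9,10]=1  [2,3,4,5,6,7,9,10]=8  [2,4,5,6,7,8,9,10]=56  [3,4,5,6,7,8,9,10]=8
  size 9 → [0,1,3,4,5,6,7,9,10]=1  [1,2,3,4,5,6,7,9,10]=9  [1,3,4,5,6,7,8,9,10]=9  [2,3,4,5,6,7,8,9,10]=72
  first=0(j) contributes 90
  first=2(i) contributes 10
  first=8(l) contributes 10
|[w]| = 110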